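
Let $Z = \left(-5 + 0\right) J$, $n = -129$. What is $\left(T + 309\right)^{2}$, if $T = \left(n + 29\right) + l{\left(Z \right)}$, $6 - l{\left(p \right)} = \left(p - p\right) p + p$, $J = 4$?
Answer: $55225$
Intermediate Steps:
$Z = -20$ ($Z = \left(-5 + 0\right) 4 = \left(-5\right) 4 = -20$)
$l{\left(p \right)} = 6 - p$ ($l{\left(p \right)} = 6 - \left(\left(p - p\right) p + p\right) = 6 - \left(0 p + p\right) = 6 - \left(0 + p\right) = 6 - p$)
$T = -74$ ($T = \left(-129 + 29\right) + \left(6 - -20\right) = -100 + \left(6 + 20\right) = -100 + 26 = -74$)
$\left(T + 309\right)^{2} = \left(-74 + 309\right)^{2} = 235^{2} = 55225$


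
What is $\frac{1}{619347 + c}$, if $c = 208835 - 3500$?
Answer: $\frac{1}{824682} \approx 1.2126 \cdot 10^{-6}$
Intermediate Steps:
$c = 205335$ ($c = 208835 - 3500 = 205335$)
$\frac{1}{619347 + c} = \frac{1}{619347 + 205335} = \frac{1}{824682}$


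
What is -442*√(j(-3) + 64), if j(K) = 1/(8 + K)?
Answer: -442*√1605/5 ≈ -3541.5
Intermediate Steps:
-442*√(j(-3) + 64) = -442*√(1/(8 - 3) + 64) = -442*√(1/5 + 64) = -442*√(⅕ + 64) = -442*√1605/5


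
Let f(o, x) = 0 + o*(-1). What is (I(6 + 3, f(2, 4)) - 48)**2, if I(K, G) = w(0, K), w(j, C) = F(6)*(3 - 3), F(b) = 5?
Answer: 2304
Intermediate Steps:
f(o, x) = -o (f(o, x) = 0 - o = -o)
w(j, C) = 0 (w(j, C) = 5*(3 - 3) = 5*0 = 0)
I(K, G) = 0
(I(6 + 3, f(2, 4)) - 48)**2 = (0 - 48)**2 = (-48)**2 = 2304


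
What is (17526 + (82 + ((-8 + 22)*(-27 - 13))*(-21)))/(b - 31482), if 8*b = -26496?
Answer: -14684/17397 ≈ -0.84405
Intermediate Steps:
b = -3312 (b = (1/8)*(-26496) = -3312)
(17526 + (82 + ((-8 + 22)*(-27 - 13))*(-21)))/(b - 31482) = (17526 + (82 + ((-8 + 22)*(-27 - 13))*(-21)))/(-3312 - 31482) = (17526 + (82 + (14*(-40))*(-21)))/(-34794) = (17526 + (82 - 560*(-21)))*(-1/34794) = (17526 + (82 + 11760))*(-1/34794) = (17526 + 11842)*(-1/34794) = 29368*(-1/34794) = -14684/17397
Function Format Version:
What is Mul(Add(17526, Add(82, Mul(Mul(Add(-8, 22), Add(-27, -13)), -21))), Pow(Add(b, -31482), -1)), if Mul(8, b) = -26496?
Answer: Rational(-14684, 17397) ≈ -0.84405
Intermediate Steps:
b = -3312 (b = Mul(Rational(1, 8), -26496) = -3312)
Mul(Add(17526, Add(82, Mul(Mul(Add(-8, 22), Add(-27, -13)), -21))), Pow(Add(b, -31482), -1)) = Mul(Add(17526, Add(82, Mul(Mul(Add(-8, 22), Add(-27, -13)), -21))), Pow(Add(-3312, -31482), -1)) = Mul(Add(17526, Add(82, Mul(Mul(14, -40), -21))), Pow(-34794, -1)) = Mul(Add(17526, Add(82, Mul(-560, -21))), Rational(-1, 34794)) = Mul(Add(17526, Add(82, 11760)), Rational(-1, 34794)) = Mul(Add(17526, 11842), Rational(-1, 34794)) = Mul(29368, Rational(-1, 34794)) = Rational(-14684, 17397)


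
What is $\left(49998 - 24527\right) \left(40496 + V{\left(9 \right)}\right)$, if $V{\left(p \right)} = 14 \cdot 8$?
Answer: $1034326368$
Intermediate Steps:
$V{\left(p \right)} = 112$
$\left(49998 - 24527\right) \left(40496 + V{\left(9 \right)}\right) = \left(49998 - 24527\right) \left(40496 + 112\right) = 25471 \cdot 40608 = 1034326368$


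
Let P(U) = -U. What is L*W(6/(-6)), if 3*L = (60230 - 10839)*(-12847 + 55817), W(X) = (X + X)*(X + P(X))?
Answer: 0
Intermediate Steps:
W(X) = 0 (W(X) = (X + X)*(X - X) = (2*X)*0 = 0)
L = 2122331270/3 (L = ((60230 - 10839)*(-12847 + 55817))/3 = (49391*42970)/3 = (1/3)*2122331270 = 2122331270/3 ≈ 7.0744e+8)
L*W(6/(-6)) = (2122331270/3)*0 = 0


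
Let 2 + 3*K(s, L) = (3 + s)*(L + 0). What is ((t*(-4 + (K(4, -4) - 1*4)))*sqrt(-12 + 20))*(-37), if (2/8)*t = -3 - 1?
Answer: -21312*sqrt(2) ≈ -30140.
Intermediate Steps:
K(s, L) = -2/3 + L*(3 + s)/3 (K(s, L) = -2/3 + ((3 + s)*(L + 0))/3 = -2/3 + ((3 + s)*L)/3 = -2/3 + (L*(3 + s))/3 = -2/3 + L*(3 + s)/3)
t = -16 (t = 4*(-3 - 1) = 4*(-4) = -16)
((t*(-4 + (K(4, -4) - 1*4)))*sqrt(-12 + 20))*(-37) = ((-16*(-4 + ((-2/3 - 4 + (1/3)*(-4)*4) - 1*4)))*sqrt(-12 + 20))*(-37) = ((-16*(-4 + ((-2/3 - 4 - 16/3) - 4)))*sqrt(8))*(-37) = ((-16*(-4 + (-10 - 4)))*(2*sqrt(2)))*(-37) = ((-16*(-4 - 14))*(2*sqrt(2)))*(-37) = ((-16*(-18))*(2*sqrt(2)))*(-37) = (288*(2*sqrt(2)))*(-37) = (576*sqrt(2))*(-37) = -21312*sqrt(2)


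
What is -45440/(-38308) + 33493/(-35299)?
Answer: 80234179/338058523 ≈ 0.23734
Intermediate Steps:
-45440/(-38308) + 33493/(-35299) = -45440*(-1/38308) + 33493*(-1/35299) = 11360/9577 - 33493/35299 = 80234179/338058523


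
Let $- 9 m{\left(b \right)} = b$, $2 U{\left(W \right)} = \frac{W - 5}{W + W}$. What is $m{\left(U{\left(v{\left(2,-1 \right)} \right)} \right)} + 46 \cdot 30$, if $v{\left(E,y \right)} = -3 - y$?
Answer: $\frac{99353}{72} \approx 1379.9$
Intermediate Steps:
$U{\left(W \right)} = \frac{-5 + W}{4 W}$ ($U{\left(W \right)} = \frac{\left(W - 5\right) \frac{1}{W + W}}{2} = \frac{\left(-5 + W\right) \frac{1}{2 W}}{2} = \frac{\frac{1}{2} \frac{1}{W} \left(-5 + W\right)}{2} = \frac{-5 + W}{4 W}$)
$m{\left(b \right)} = - \frac{b}{9}$
$m{\left(U{\left(v{\left(2,-1 \right)} \right)} \right)} + 46 \cdot 30 = - \frac{\frac{1}{4} \frac{1}{-3 - -1} \left(-5 - 2\right)}{9} + 46 \cdot 30 = - \frac{\frac{1}{4} \frac{1}{-3 + 1} \left(-5 + \left(-3 + 1\right)\right)}{9} + 1380 = - \frac{\frac{1}{4} \frac{1}{-2} \left(-5 - 2\right)}{9} + 1380 = - \frac{\frac{1}{4} \left(- \frac{1}{2}\right) \left(-7\right)}{9} + 1380 = \left(- \frac{1}{9}\right) \frac{7}{8} + 1380 = - \frac{7}{72} + 1380 = \frac{99353}{72}$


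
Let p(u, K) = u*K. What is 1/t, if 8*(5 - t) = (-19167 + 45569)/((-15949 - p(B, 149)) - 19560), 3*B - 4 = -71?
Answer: 386176/1970483 ≈ 0.19598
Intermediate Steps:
B = -67/3 (B = 4/3 + (⅓)*(-71) = 4/3 - 71/3 = -67/3 ≈ -22.333)
p(u, K) = K*u
t = 1970483/386176 (t = 5 - (-19167 + 45569)/(8*((-15949 - 149*(-67)/3) - 19560)) = 5 - 13201/(4*((-15949 - 1*(-9983/3)) - 19560)) = 5 - 13201/(4*((-15949 + 9983/3) - 19560)) = 5 - 13201/(4*(-37864/3 - 19560)) = 5 - 13201/(4*(-96544/3)) = 5 - 13201*(-3)/(4*96544) = 5 - ⅛*(-39603/48272) = 5 + 39603/386176 = 1970483/386176 ≈ 5.1026)
1/t = 1/(1970483/386176) = 386176/1970483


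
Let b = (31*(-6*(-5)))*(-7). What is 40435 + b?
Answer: 33925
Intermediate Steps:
b = -6510 (b = (31*30)*(-7) = 930*(-7) = -6510)
40435 + b = 40435 - 6510 = 33925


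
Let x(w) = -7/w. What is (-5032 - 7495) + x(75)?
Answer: -939532/75 ≈ -12527.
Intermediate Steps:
(-5032 - 7495) + x(75) = (-5032 - 7495) - 7/75 = -12527 - 7*1/75 = -12527 - 7/75 = -939532/75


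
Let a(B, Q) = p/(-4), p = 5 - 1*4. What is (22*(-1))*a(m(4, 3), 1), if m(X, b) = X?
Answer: 11/2 ≈ 5.5000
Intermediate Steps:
p = 1 (p = 5 - 4 = 1)
a(B, Q) = -1/4 (a(B, Q) = 1/(-4) = 1*(-1/4) = -1/4)
(22*(-1))*a(m(4, 3), 1) = (22*(-1))*(-1/4) = -22*(-1/4) = 11/2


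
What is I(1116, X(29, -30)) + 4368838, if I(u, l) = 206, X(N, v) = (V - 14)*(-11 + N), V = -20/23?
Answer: 4369044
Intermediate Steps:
V = -20/23 (V = -20*1/23 = -20/23 ≈ -0.86957)
X(N, v) = 3762/23 - 342*N/23 (X(N, v) = (-20/23 - 14)*(-11 + N) = -342*(-11 + N)/23 = 3762/23 - 342*N/23)
I(1116, X(29, -30)) + 4368838 = 206 + 4368838 = 4369044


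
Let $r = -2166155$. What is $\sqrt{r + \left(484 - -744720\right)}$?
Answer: $7 i \sqrt{28999} \approx 1192.0 i$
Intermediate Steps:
$\sqrt{r + \left(484 - -744720\right)} = \sqrt{-2166155 + \left(484 - -744720\right)} = \sqrt{-2166155 + \left(484 + 744720\right)} = \sqrt{-2166155 + 745204} = \sqrt{-1420951} = 7 i \sqrt{28999}$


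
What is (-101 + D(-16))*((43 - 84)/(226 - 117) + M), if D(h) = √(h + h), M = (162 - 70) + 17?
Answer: -1195840/109 + 47360*I*√2/109 ≈ -10971.0 + 614.47*I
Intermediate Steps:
M = 109 (M = 92 + 17 = 109)
D(h) = √2*√h (D(h) = √(2*h) = √2*√h)
(-101 + D(-16))*((43 - 84)/(226 - 117) + M) = (-101 + √2*√(-16))*((43 - 84)/(226 - 117) + 109) = (-101 + √2*(4*I))*(-41/109 + 109) = (-101 + 4*I*√2)*(-41*1/109 + 109) = (-101 + 4*I*√2)*(-41/109 + 109) = (-101 + 4*I*√2)*(11840/109) = -1195840/109 + 47360*I*√2/109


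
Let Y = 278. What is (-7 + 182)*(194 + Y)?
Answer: 82600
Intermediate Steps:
(-7 + 182)*(194 + Y) = (-7 + 182)*(194 + 278) = 175*472 = 82600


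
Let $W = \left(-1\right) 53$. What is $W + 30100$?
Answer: $30047$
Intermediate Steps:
$W = -53$
$W + 30100 = -53 + 30100 = 30047$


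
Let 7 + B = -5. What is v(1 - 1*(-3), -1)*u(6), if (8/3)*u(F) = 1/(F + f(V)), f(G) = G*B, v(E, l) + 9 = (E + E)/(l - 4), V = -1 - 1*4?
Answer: -53/880 ≈ -0.060227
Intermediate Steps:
B = -12 (B = -7 - 5 = -12)
V = -5 (V = -1 - 4 = -5)
v(E, l) = -9 + 2*E/(-4 + l) (v(E, l) = -9 + (E + E)/(l - 4) = -9 + (2*E)/(-4 + l) = -9 + 2*E/(-4 + l))
f(G) = -12*G (f(G) = G*(-12) = -12*G)
u(F) = 3/(8*(60 + F)) (u(F) = 3/(8*(F - 12*(-5))) = 3/(8*(F + 60)) = 3/(8*(60 + F)))
v(1 - 1*(-3), -1)*u(6) = ((36 - 9*(-1) + 2*(1 - 1*(-3)))/(-4 - 1))*(3/(8*(60 + 6))) = ((36 + 9 + 2*(1 + 3))/(-5))*((3/8)/66) = (-(36 + 9 + 2*4)/5)*((3/8)*(1/66)) = -(36 + 9 + 8)/5*(1/176) = -1/5*53*(1/176) = -53/5*1/176 = -53/880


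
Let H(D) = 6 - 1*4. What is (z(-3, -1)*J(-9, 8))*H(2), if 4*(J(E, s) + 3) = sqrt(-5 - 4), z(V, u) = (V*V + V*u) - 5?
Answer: -42 + 21*I/2 ≈ -42.0 + 10.5*I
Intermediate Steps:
H(D) = 2 (H(D) = 6 - 4 = 2)
z(V, u) = -5 + V**2 + V*u (z(V, u) = (V**2 + V*u) - 5 = -5 + V**2 + V*u)
J(E, s) = -3 + 3*I/4 (J(E, s) = -3 + sqrt(-5 - 4)/4 = -3 + sqrt(-9)/4 = -3 + (3*I)/4 = -3 + 3*I/4)
(z(-3, -1)*J(-9, 8))*H(2) = ((-5 + (-3)**2 - 3*(-1))*(-3 + 3*I/4))*2 = ((-5 + 9 + 3)*(-3 + 3*I/4))*2 = (7*(-3 + 3*I/4))*2 = (-21 + 21*I/4)*2 = -42 + 21*I/2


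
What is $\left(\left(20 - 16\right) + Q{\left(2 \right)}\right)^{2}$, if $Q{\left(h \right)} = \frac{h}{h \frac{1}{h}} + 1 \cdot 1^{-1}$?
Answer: $49$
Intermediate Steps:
$Q{\left(h \right)} = 1 + h$ ($Q{\left(h \right)} = \frac{h}{1} + 1 \cdot 1 = h 1 + 1 = h + 1 = 1 + h$)
$\left(\left(20 - 16\right) + Q{\left(2 \right)}\right)^{2} = \left(\left(20 - 16\right) + \left(1 + 2\right)\right)^{2} = \left(\left(20 - 16\right) + 3\right)^{2} = \left(4 + 3\right)^{2} = 7^{2} = 49$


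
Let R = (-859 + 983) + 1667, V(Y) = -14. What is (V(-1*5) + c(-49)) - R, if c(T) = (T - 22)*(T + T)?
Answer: 5153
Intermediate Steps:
c(T) = 2*T*(-22 + T) (c(T) = (-22 + T)*(2*T) = 2*T*(-22 + T))
R = 1791 (R = 124 + 1667 = 1791)
(V(-1*5) + c(-49)) - R = (-14 + 2*(-49)*(-22 - 49)) - 1*1791 = (-14 + 2*(-49)*(-71)) - 1791 = (-14 + 6958) - 1791 = 6944 - 1791 = 5153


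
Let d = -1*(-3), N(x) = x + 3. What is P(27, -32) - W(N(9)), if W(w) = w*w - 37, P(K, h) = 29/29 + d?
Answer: -103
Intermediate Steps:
N(x) = 3 + x
d = 3
P(K, h) = 4 (P(K, h) = 29/29 + 3 = 29*(1/29) + 3 = 1 + 3 = 4)
W(w) = -37 + w² (W(w) = w² - 37 = -37 + w²)
P(27, -32) - W(N(9)) = 4 - (-37 + (3 + 9)²) = 4 - (-37 + 12²) = 4 - (-37 + 144) = 4 - 1*107 = 4 - 107 = -103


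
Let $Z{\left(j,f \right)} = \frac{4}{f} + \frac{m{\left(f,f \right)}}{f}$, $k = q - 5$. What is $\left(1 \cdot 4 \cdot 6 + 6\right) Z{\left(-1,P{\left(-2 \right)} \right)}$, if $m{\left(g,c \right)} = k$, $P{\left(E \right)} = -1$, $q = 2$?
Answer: $-30$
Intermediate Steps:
$k = -3$ ($k = 2 - 5 = -3$)
$m{\left(g,c \right)} = -3$
$Z{\left(j,f \right)} = \frac{1}{f}$ ($Z{\left(j,f \right)} = \frac{4}{f} - \frac{3}{f} = \frac{1}{f}$)
$\left(1 \cdot 4 \cdot 6 + 6\right) Z{\left(-1,P{\left(-2 \right)} \right)} = \frac{1 \cdot 4 \cdot 6 + 6}{-1} = \left(4 \cdot 6 + 6\right) \left(-1\right) = \left(24 + 6\right) \left(-1\right) = 30 \left(-1\right) = -30$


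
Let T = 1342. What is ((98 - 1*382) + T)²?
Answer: 1119364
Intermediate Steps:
((98 - 1*382) + T)² = ((98 - 1*382) + 1342)² = ((98 - 382) + 1342)² = (-284 + 1342)² = 1058² = 1119364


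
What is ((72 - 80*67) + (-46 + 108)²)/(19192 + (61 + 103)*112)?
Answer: -361/9390 ≈ -0.038445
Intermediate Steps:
((72 - 80*67) + (-46 + 108)²)/(19192 + (61 + 103)*112) = ((72 - 5360) + 62²)/(19192 + 164*112) = (-5288 + 3844)/(19192 + 18368) = -1444/37560 = -1444*1/37560 = -361/9390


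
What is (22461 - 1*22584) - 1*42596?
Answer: -42719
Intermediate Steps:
(22461 - 1*22584) - 1*42596 = (22461 - 22584) - 42596 = -123 - 42596 = -42719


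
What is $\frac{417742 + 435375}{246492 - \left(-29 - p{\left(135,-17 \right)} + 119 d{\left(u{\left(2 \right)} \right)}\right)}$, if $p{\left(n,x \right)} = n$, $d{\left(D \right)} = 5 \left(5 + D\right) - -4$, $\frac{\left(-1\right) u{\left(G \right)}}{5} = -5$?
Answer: $\frac{853117}{228330} \approx 3.7363$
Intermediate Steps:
$u{\left(G \right)} = 25$ ($u{\left(G \right)} = \left(-5\right) \left(-5\right) = 25$)
$d{\left(D \right)} = 29 + 5 D$ ($d{\left(D \right)} = \left(25 + 5 D\right) + 4 = 29 + 5 D$)
$\frac{417742 + 435375}{246492 - \left(-29 - p{\left(135,-17 \right)} + 119 d{\left(u{\left(2 \right)} \right)}\right)} = \frac{417742 + 435375}{246492 + \left(135 - \left(-29 + 119 \left(29 + 5 \cdot 25\right)\right)\right)} = \frac{853117}{246492 + \left(135 - \left(-29 + 119 \left(29 + 125\right)\right)\right)} = \frac{853117}{246492 + \left(135 - \left(-29 + 119 \cdot 154\right)\right)} = \frac{853117}{246492 + \left(135 - \left(-29 + 18326\right)\right)} = \frac{853117}{246492 + \left(135 - 18297\right)} = \frac{853117}{246492 - 18162} = \frac{853117}{228330}$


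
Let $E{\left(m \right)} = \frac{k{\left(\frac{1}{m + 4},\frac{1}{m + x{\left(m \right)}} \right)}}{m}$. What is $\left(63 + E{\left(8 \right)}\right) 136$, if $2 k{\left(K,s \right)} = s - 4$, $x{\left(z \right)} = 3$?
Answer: $\frac{187765}{22} \approx 8534.8$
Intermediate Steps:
$k{\left(K,s \right)} = -2 + \frac{s}{2}$ ($k{\left(K,s \right)} = \frac{s - 4}{2} = \frac{-4 + s}{2} = -2 + \frac{s}{2}$)
$E{\left(m \right)} = \frac{-2 + \frac{1}{2 \left(3 + m\right)}}{m}$ ($E{\left(m \right)} = \frac{-2 + \frac{1}{2 \left(m + 3\right)}}{m} = \frac{-2 + \frac{1}{2 \left(3 + m\right)}}{m}$)
$\left(63 + E{\left(8 \right)}\right) 136 = \left(63 + \frac{-11 - 32}{2 \cdot 8 \left(3 + 8\right)}\right) 136 = \left(63 + \frac{1}{2} \cdot \frac{1}{8} \cdot \frac{1}{11} \left(-11 - 32\right)\right) 136 = \left(63 + \frac{1}{2} \cdot \frac{1}{8} \cdot \frac{1}{11} \left(-43\right)\right) 136 = \left(63 - \frac{43}{176}\right) 136 = \frac{11045}{176} \cdot 136 = \frac{187765}{22}$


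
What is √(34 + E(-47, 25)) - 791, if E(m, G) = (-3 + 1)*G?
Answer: -791 + 4*I ≈ -791.0 + 4.0*I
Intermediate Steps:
E(m, G) = -2*G
√(34 + E(-47, 25)) - 791 = √(34 - 2*25) - 791 = √(34 - 50) - 791 = √(-16) - 791 = 4*I - 791 = -791 + 4*I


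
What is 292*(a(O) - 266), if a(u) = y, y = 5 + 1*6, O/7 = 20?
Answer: -74460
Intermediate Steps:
O = 140 (O = 7*20 = 140)
y = 11 (y = 5 + 6 = 11)
a(u) = 11
292*(a(O) - 266) = 292*(11 - 266) = 292*(-255) = -74460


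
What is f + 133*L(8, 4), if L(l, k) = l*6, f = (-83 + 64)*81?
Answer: 4845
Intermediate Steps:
f = -1539 (f = -19*81 = -1539)
L(l, k) = 6*l
f + 133*L(8, 4) = -1539 + 133*(6*8) = -1539 + 133*48 = -1539 + 6384 = 4845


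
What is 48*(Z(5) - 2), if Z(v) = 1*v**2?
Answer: 1104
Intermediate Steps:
Z(v) = v**2
48*(Z(5) - 2) = 48*(5**2 - 2) = 48*(25 - 2) = 48*23 = 1104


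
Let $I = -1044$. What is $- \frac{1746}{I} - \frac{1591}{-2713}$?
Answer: $\frac{355439}{157354} \approx 2.2589$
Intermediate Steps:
$- \frac{1746}{I} - \frac{1591}{-2713} = - \frac{1746}{-1044} - \frac{1591}{-2713} = \left(-1746\right) \left(- \frac{1}{1044}\right) - - \frac{1591}{2713} = \frac{97}{58} + \frac{1591}{2713} = \frac{355439}{157354}$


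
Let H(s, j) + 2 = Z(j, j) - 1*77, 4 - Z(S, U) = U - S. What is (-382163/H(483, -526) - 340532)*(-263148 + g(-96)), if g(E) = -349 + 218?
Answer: 6623503839623/75 ≈ 8.8313e+10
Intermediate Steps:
Z(S, U) = 4 + S - U (Z(S, U) = 4 - (U - S) = 4 + (S - U) = 4 + S - U)
H(s, j) = -75 (H(s, j) = -2 + ((4 + j - j) - 1*77) = -2 + (4 - 77) = -2 - 73 = -75)
g(E) = -131
(-382163/H(483, -526) - 340532)*(-263148 + g(-96)) = (-382163/(-75) - 340532)*(-263148 - 131) = (-382163*(-1/75) - 340532)*(-263279) = (382163/75 - 340532)*(-263279) = -25157737/75*(-263279) = 6623503839623/75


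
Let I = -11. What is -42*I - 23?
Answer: 439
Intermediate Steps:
-42*I - 23 = -42*(-11) - 23 = 462 - 23 = 439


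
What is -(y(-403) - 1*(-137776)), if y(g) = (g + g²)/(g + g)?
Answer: -137575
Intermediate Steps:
y(g) = (g + g²)/(2*g) (y(g) = (g + g²)/((2*g)) = (g + g²)*(1/(2*g)) = (g + g²)/(2*g))
-(y(-403) - 1*(-137776)) = -((½ + (½)*(-403)) - 1*(-137776)) = -((½ - 403/2) + 137776) = -(-201 + 137776) = -1*137575 = -137575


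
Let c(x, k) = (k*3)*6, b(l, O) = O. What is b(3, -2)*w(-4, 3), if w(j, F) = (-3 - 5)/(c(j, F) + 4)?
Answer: 8/29 ≈ 0.27586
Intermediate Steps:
c(x, k) = 18*k (c(x, k) = (3*k)*6 = 18*k)
w(j, F) = -8/(4 + 18*F) (w(j, F) = (-3 - 5)/(18*F + 4) = -8/(4 + 18*F))
b(3, -2)*w(-4, 3) = -(-8)/(2 + 9*3) = -(-8)/(2 + 27) = -(-8)/29 = -2*(-4/29) = 8/29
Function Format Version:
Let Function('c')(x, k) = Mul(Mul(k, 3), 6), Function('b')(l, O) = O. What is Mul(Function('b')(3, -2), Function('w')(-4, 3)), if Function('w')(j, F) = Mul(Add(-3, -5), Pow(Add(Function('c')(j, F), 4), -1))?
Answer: Rational(8, 29) ≈ 0.27586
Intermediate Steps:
Function('c')(x, k) = Mul(18, k) (Function('c')(x, k) = Mul(Mul(3, k), 6) = Mul(18, k))
Function('w')(j, F) = Mul(-8, Pow(Add(4, Mul(18, F)), -1)) (Function('w')(j, F) = Mul(Add(-3, -5), Pow(Add(Mul(18, F), 4), -1)) = Mul(-8, Pow(Add(4, Mul(18, F)), -1)))
Mul(Function('b')(3, -2), Function('w')(-4, 3)) = Mul(-2, Mul(-4, Pow(Add(2, Mul(9, 3)), -1))) = Mul(-2, Mul(-4, Pow(Add(2, 27), -1))) = Mul(-2, Mul(-4, Pow(29, -1))) = Mul(-2, Mul(-4, Rational(1, 29))) = Mul(-2, Rational(-4, 29)) = Rational(8, 29)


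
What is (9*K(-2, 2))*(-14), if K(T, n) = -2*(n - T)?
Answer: 1008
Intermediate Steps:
K(T, n) = -2*n + 2*T
(9*K(-2, 2))*(-14) = (9*(-2*2 + 2*(-2)))*(-14) = (9*(-4 - 4))*(-14) = (9*(-8))*(-14) = -72*(-14) = 1008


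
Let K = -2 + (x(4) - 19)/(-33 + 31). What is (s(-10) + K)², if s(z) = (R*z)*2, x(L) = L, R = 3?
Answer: 11881/4 ≈ 2970.3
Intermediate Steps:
s(z) = 6*z (s(z) = (3*z)*2 = 6*z)
K = 11/2 (K = -2 + (4 - 19)/(-33 + 31) = -2 - 15/(-2) = -2 - 15*(-½) = -2 + 15/2 = 11/2 ≈ 5.5000)
(s(-10) + K)² = (6*(-10) + 11/2)² = (-60 + 11/2)² = (-109/2)² = 11881/4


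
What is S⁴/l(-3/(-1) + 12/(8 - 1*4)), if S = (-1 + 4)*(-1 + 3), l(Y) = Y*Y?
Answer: 36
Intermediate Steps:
l(Y) = Y²
S = 6 (S = 3*2 = 6)
S⁴/l(-3/(-1) + 12/(8 - 1*4)) = 6⁴/((-3/(-1) + 12/(8 - 1*4))²) = 1296/((-3*(-1) + 12/(8 - 4))²) = 1296/((3 + 12/4)²) = 1296/((3 + 12*(¼))²) = 1296/((3 + 3)²) = 1296/(6²) = 1296/36 = 1296*(1/36) = 36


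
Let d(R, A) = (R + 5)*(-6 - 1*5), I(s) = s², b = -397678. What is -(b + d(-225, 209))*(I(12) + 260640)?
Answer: 103076962272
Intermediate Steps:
d(R, A) = -55 - 11*R (d(R, A) = (5 + R)*(-6 - 5) = (5 + R)*(-11) = -55 - 11*R)
-(b + d(-225, 209))*(I(12) + 260640) = -(-397678 + (-55 - 11*(-225)))*(12² + 260640) = -(-397678 + (-55 + 2475))*(144 + 260640) = -(-397678 + 2420)*260784 = -(-395258)*260784 = -1*(-103076962272) = 103076962272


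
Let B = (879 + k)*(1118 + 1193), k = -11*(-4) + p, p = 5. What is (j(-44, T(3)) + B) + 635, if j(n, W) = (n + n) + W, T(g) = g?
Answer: 2145158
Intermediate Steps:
j(n, W) = W + 2*n (j(n, W) = 2*n + W = W + 2*n)
k = 49 (k = -11*(-4) + 5 = 44 + 5 = 49)
B = 2144608 (B = (879 + 49)*(1118 + 1193) = 928*2311 = 2144608)
(j(-44, T(3)) + B) + 635 = ((3 + 2*(-44)) + 2144608) + 635 = ((3 - 88) + 2144608) + 635 = (-85 + 2144608) + 635 = 2144523 + 635 = 2145158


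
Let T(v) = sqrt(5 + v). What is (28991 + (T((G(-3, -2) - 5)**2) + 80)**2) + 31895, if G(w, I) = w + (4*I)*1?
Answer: 67547 + 480*sqrt(29) ≈ 70132.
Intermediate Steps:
G(w, I) = w + 4*I
(28991 + (T((G(-3, -2) - 5)**2) + 80)**2) + 31895 = (28991 + (sqrt(5 + ((-3 + 4*(-2)) - 5)**2) + 80)**2) + 31895 = (28991 + (sqrt(5 + ((-3 - 8) - 5)**2) + 80)**2) + 31895 = (28991 + (sqrt(5 + (-11 - 5)**2) + 80)**2) + 31895 = (28991 + (sqrt(5 + (-16)**2) + 80)**2) + 31895 = (28991 + (sqrt(5 + 256) + 80)**2) + 31895 = (28991 + (sqrt(261) + 80)**2) + 31895 = (28991 + (3*sqrt(29) + 80)**2) + 31895 = (28991 + (80 + 3*sqrt(29))**2) + 31895 = 60886 + (80 + 3*sqrt(29))**2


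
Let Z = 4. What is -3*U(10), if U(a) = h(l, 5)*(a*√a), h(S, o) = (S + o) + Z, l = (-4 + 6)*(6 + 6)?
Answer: -990*√10 ≈ -3130.7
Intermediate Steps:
l = 24 (l = 2*12 = 24)
h(S, o) = 4 + S + o (h(S, o) = (S + o) + 4 = 4 + S + o)
U(a) = 33*a^(3/2) (U(a) = (4 + 24 + 5)*(a*√a) = 33*a^(3/2))
-3*U(10) = -99*10^(3/2) = -99*10*√10 = -990*√10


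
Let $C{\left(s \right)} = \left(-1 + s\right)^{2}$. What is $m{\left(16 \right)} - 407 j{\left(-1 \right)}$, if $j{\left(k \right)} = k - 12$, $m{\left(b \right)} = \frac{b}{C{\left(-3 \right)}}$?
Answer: $5292$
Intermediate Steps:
$m{\left(b \right)} = \frac{b}{16}$ ($m{\left(b \right)} = \frac{b}{\left(-1 - 3\right)^{2}} = \frac{b}{\left(-4\right)^{2}} = \frac{b}{16}$)
$j{\left(k \right)} = -12 + k$ ($j{\left(k \right)} = k - 12 = -12 + k$)
$m{\left(16 \right)} - 407 j{\left(-1 \right)} = \frac{1}{16} \cdot 16 - 407 \left(-12 - 1\right) = 1 - -5291 = 1 + 5291 = 5292$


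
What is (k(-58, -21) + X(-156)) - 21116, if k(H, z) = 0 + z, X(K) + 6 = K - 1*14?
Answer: -21313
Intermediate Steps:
X(K) = -20 + K (X(K) = -6 + (K - 1*14) = -6 + (K - 14) = -6 + (-14 + K) = -20 + K)
k(H, z) = z
(k(-58, -21) + X(-156)) - 21116 = (-21 + (-20 - 156)) - 21116 = (-21 - 176) - 21116 = -197 - 21116 = -21313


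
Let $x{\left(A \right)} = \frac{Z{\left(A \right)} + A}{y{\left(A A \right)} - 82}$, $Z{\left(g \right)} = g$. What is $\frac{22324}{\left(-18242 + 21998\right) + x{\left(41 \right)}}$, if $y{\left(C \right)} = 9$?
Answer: $\frac{814826}{137053} \approx 5.9453$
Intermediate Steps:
$x{\left(A \right)} = - \frac{2 A}{73}$ ($x{\left(A \right)} = \frac{A + A}{9 - 82} = \frac{2 A}{-73} = 2 A \left(- \frac{1}{73}\right) = - \frac{2 A}{73}$)
$\frac{22324}{\left(-18242 + 21998\right) + x{\left(41 \right)}} = \frac{22324}{\left(-18242 + 21998\right) - \frac{82}{73}} = \frac{22324}{3756 - \frac{82}{73}} = \frac{22324}{\frac{274106}{73}} = 22324 \cdot \frac{73}{274106} = \frac{814826}{137053}$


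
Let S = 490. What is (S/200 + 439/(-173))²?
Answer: 91809/11971600 ≈ 0.0076689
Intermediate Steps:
(S/200 + 439/(-173))² = (490/200 + 439/(-173))² = (490*(1/200) + 439*(-1/173))² = (49/20 - 439/173)² = (-303/3460)² = 91809/11971600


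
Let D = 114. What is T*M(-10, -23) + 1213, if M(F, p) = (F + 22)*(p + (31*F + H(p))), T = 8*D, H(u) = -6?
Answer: -3708803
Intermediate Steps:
T = 912 (T = 8*114 = 912)
M(F, p) = (22 + F)*(-6 + p + 31*F) (M(F, p) = (F + 22)*(p + (31*F - 6)) = (22 + F)*(p + (-6 + 31*F)) = (22 + F)*(-6 + p + 31*F))
T*M(-10, -23) + 1213 = 912*(-132 + 22*(-23) + 31*(-10)**2 + 676*(-10) - 10*(-23)) + 1213 = 912*(-132 - 506 + 31*100 - 6760 + 230) + 1213 = 912*(-132 - 506 + 3100 - 6760 + 230) + 1213 = 912*(-4068) + 1213 = -3710016 + 1213 = -3708803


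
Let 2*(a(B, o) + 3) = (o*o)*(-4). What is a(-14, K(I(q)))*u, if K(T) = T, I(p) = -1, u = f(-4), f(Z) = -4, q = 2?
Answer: 20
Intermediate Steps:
u = -4
a(B, o) = -3 - 2*o² (a(B, o) = -3 + ((o*o)*(-4))/2 = -3 + (o²*(-4))/2 = -3 + (-4*o²)/2 = -3 - 2*o²)
a(-14, K(I(q)))*u = (-3 - 2*(-1)²)*(-4) = (-3 - 2*1)*(-4) = (-3 - 2)*(-4) = -5*(-4) = 20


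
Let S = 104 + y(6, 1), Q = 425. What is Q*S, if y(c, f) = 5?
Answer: 46325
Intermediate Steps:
S = 109 (S = 104 + 5 = 109)
Q*S = 425*109 = 46325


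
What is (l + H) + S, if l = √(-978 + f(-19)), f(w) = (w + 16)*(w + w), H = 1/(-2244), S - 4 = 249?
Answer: 567731/2244 + 12*I*√6 ≈ 253.0 + 29.394*I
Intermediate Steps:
S = 253 (S = 4 + 249 = 253)
H = -1/2244 ≈ -0.00044563
f(w) = 2*w*(16 + w) (f(w) = (16 + w)*(2*w) = 2*w*(16 + w))
l = 12*I*√6 (l = √(-978 + 2*(-19)*(16 - 19)) = √(-978 + 2*(-19)*(-3)) = √(-978 + 114) = √(-864) = 12*I*√6 ≈ 29.394*I)
(l + H) + S = (12*I*√6 - 1/2244) + 253 = (-1/2244 + 12*I*√6) + 253 = 567731/2244 + 12*I*√6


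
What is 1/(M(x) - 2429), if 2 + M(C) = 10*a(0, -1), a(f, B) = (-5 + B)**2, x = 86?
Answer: -1/2071 ≈ -0.00048286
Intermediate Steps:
M(C) = 358 (M(C) = -2 + 10*(-5 - 1)**2 = -2 + 10*(-6)**2 = -2 + 10*36 = -2 + 360 = 358)
1/(M(x) - 2429) = 1/(358 - 2429) = 1/(-2071) = -1/2071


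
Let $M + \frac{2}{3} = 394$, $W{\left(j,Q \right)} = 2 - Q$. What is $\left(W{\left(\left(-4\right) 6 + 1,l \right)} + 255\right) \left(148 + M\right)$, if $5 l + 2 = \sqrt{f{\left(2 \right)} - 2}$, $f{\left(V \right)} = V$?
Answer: $\frac{696696}{5} \approx 1.3934 \cdot 10^{5}$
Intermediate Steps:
$l = - \frac{2}{5}$ ($l = - \frac{2}{5} + \frac{\sqrt{2 - 2}}{5} = - \frac{2}{5} + \frac{\sqrt{0}}{5} = - \frac{2}{5} + \frac{1}{5} \cdot 0 = - \frac{2}{5} + 0 = - \frac{2}{5} \approx -0.4$)
$M = \frac{1180}{3}$ ($M = - \frac{2}{3} + 394 = \frac{1180}{3} \approx 393.33$)
$\left(W{\left(\left(-4\right) 6 + 1,l \right)} + 255\right) \left(148 + M\right) = \left(\left(2 - - \frac{2}{5}\right) + 255\right) \left(148 + \frac{1180}{3}\right) = \left(\left(2 + \frac{2}{5}\right) + 255\right) \frac{1624}{3} = \left(\frac{12}{5} + 255\right) \frac{1624}{3} = \frac{1287}{5} \cdot \frac{1624}{3} = \frac{696696}{5}$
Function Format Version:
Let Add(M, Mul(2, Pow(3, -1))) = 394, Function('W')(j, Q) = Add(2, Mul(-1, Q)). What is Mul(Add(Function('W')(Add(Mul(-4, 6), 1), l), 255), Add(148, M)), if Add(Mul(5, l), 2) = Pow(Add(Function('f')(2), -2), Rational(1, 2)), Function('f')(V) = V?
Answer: Rational(696696, 5) ≈ 1.3934e+5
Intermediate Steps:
l = Rational(-2, 5) (l = Add(Rational(-2, 5), Mul(Rational(1, 5), Pow(Add(2, -2), Rational(1, 2)))) = Add(Rational(-2, 5), Mul(Rational(1, 5), Pow(0, Rational(1, 2)))) = Add(Rational(-2, 5), Mul(Rational(1, 5), 0)) = Add(Rational(-2, 5), 0) = Rational(-2, 5) ≈ -0.40000)
M = Rational(1180, 3) (M = Add(Rational(-2, 3), 394) = Rational(1180, 3) ≈ 393.33)
Mul(Add(Function('W')(Add(Mul(-4, 6), 1), l), 255), Add(148, M)) = Mul(Add(Add(2, Mul(-1, Rational(-2, 5))), 255), Add(148, Rational(1180, 3))) = Mul(Add(Add(2, Rational(2, 5)), 255), Rational(1624, 3)) = Mul(Add(Rational(12, 5), 255), Rational(1624, 3)) = Mul(Rational(1287, 5), Rational(1624, 3)) = Rational(696696, 5)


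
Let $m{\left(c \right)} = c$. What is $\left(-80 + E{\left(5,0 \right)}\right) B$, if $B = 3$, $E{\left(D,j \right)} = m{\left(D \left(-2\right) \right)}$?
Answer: $-270$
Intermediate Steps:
$E{\left(D,j \right)} = - 2 D$ ($E{\left(D,j \right)} = D \left(-2\right) = - 2 D$)
$\left(-80 + E{\left(5,0 \right)}\right) B = \left(-80 - 10\right) 3 = \left(-90\right) 3 = -270$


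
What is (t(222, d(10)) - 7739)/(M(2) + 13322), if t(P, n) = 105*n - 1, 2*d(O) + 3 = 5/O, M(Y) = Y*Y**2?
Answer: -6297/10664 ≈ -0.59049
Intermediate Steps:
M(Y) = Y**3
d(O) = -3/2 + 5/(2*O) (d(O) = -3/2 + (5/O)/2 = -3/2 + 5/(2*O))
t(P, n) = -1 + 105*n
(t(222, d(10)) - 7739)/(M(2) + 13322) = ((-1 + 105*((1/2)*(5 - 3*10)/10)) - 7739)/(2**3 + 13322) = ((-1 + 105*((1/2)*(1/10)*(5 - 30))) - 7739)/(8 + 13322) = ((-1 + 105*((1/2)*(1/10)*(-25))) - 7739)/13330 = ((-1 + 105*(-5/4)) - 7739)*(1/13330) = ((-1 - 525/4) - 7739)*(1/13330) = (-529/4 - 7739)*(1/13330) = -31485/4*1/13330 = -6297/10664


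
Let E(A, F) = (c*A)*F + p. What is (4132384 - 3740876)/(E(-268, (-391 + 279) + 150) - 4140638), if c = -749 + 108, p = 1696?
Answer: 195754/1194501 ≈ 0.16388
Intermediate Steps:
c = -641
E(A, F) = 1696 - 641*A*F (E(A, F) = (-641*A)*F + 1696 = -641*A*F + 1696 = 1696 - 641*A*F)
(4132384 - 3740876)/(E(-268, (-391 + 279) + 150) - 4140638) = (4132384 - 3740876)/((1696 - 641*(-268)*((-391 + 279) + 150)) - 4140638) = 391508/((1696 - 641*(-268)*(-112 + 150)) - 4140638) = 391508/((1696 - 641*(-268)*38) - 4140638) = 391508/((1696 + 6527944) - 4140638) = 391508/(6529640 - 4140638) = 391508/2389002 = 391508*(1/2389002) = 195754/1194501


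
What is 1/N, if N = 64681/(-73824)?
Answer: -73824/64681 ≈ -1.1414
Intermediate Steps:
N = -64681/73824 (N = 64681*(-1/73824) = -64681/73824 ≈ -0.87615)
1/N = 1/(-64681/73824) = -73824/64681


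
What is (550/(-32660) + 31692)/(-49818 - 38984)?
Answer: -103506017/290027332 ≈ -0.35688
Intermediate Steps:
(550/(-32660) + 31692)/(-49818 - 38984) = (550*(-1/32660) + 31692)/(-88802) = (-55/3266 + 31692)*(-1/88802) = (103506017/3266)*(-1/88802) = -103506017/290027332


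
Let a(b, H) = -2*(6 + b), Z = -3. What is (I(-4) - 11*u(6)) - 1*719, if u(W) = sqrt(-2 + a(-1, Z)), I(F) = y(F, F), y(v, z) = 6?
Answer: -713 - 22*I*sqrt(3) ≈ -713.0 - 38.105*I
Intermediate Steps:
a(b, H) = -12 - 2*b
I(F) = 6
u(W) = 2*I*sqrt(3) (u(W) = sqrt(-2 + (-12 - 2*(-1))) = sqrt(-2 + (-12 + 2)) = sqrt(-2 - 10) = sqrt(-12) = 2*I*sqrt(3))
(I(-4) - 11*u(6)) - 1*719 = (6 - 22*I*sqrt(3)) - 1*719 = (6 - 22*I*sqrt(3)) - 719 = -713 - 22*I*sqrt(3)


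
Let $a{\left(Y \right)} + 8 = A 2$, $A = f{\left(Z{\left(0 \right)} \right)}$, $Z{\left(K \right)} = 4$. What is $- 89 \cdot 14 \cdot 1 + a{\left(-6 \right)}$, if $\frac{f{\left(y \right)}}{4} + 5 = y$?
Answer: $-1262$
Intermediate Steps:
$f{\left(y \right)} = -20 + 4 y$
$A = -4$ ($A = -20 + 4 \cdot 4 = -20 + 16 = -4$)
$a{\left(Y \right)} = -16$ ($a{\left(Y \right)} = -8 - 8 = -16$)
$- 89 \cdot 14 \cdot 1 + a{\left(-6 \right)} = - 89 \cdot 14 \cdot 1 - 16 = \left(-89\right) 14 - 16 = -1246 - 16 = -1262$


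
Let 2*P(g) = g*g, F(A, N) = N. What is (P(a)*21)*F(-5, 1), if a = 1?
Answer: 21/2 ≈ 10.500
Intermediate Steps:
P(g) = g²/2 (P(g) = (g*g)/2 = g²/2)
(P(a)*21)*F(-5, 1) = (((½)*1²)*21)*1 = (((½)*1)*21)*1 = ((½)*21)*1 = (21/2)*1 = 21/2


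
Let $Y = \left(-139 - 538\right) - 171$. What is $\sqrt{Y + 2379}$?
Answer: $\sqrt{1531} \approx 39.128$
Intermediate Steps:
$Y = -848$ ($Y = \left(-139 - 538\right) - 171 = -677 - 171 = -848$)
$\sqrt{Y + 2379} = \sqrt{-848 + 2379} = \sqrt{1531}$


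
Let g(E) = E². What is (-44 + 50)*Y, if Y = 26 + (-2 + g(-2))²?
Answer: 180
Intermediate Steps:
Y = 30 (Y = 26 + (-2 + (-2)²)² = 26 + (-2 + 4)² = 26 + 2² = 26 + 4 = 30)
(-44 + 50)*Y = (-44 + 50)*30 = 6*30 = 180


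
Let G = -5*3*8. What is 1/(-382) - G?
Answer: 45839/382 ≈ 120.00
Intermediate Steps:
G = -120 (G = -15*8 = -120)
1/(-382) - G = 1/(-382) - 1*(-120) = -1/382 + 120 = 45839/382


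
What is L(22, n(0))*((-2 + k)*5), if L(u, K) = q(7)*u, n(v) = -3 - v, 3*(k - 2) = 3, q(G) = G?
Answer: 770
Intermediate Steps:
k = 3 (k = 2 + (⅓)*3 = 2 + 1 = 3)
L(u, K) = 7*u
L(22, n(0))*((-2 + k)*5) = (7*22)*((-2 + 3)*5) = 154*(1*5) = 154*5 = 770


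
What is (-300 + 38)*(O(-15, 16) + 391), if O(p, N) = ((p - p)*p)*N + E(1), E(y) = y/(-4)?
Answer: -204753/2 ≈ -1.0238e+5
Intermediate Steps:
E(y) = -y/4 (E(y) = y*(-1/4) = -y/4)
O(p, N) = -1/4 (O(p, N) = ((p - p)*p)*N - 1/4*1 = (0*p)*N - 1/4 = 0*N - 1/4 = 0 - 1/4 = -1/4)
(-300 + 38)*(O(-15, 16) + 391) = (-300 + 38)*(-1/4 + 391) = -262*1563/4 = -204753/2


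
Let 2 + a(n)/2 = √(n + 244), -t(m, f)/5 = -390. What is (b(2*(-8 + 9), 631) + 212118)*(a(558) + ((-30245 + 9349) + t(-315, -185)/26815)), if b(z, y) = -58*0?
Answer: -23775523904580/5363 + 424236*√802 ≈ -4.4212e+9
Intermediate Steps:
t(m, f) = 1950 (t(m, f) = -5*(-390) = 1950)
a(n) = -4 + 2*√(244 + n) (a(n) = -4 + 2*√(n + 244) = -4 + 2*√(244 + n))
b(z, y) = 0
(b(2*(-8 + 9), 631) + 212118)*(a(558) + ((-30245 + 9349) + t(-315, -185)/26815)) = (0 + 212118)*((-4 + 2*√(244 + 558)) + ((-30245 + 9349) + 1950/26815)) = 212118*((-4 + 2*√802) + (-20896 + 1950*(1/26815))) = 212118*((-4 + 2*√802) + (-20896 + 390/5363)) = 212118*((-4 + 2*√802) - 112064858/5363) = 212118*(-112086310/5363 + 2*√802) = -23775523904580/5363 + 424236*√802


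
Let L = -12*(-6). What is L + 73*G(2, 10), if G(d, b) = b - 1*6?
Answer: 364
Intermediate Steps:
G(d, b) = -6 + b (G(d, b) = b - 6 = -6 + b)
L = 72
L + 73*G(2, 10) = 72 + 73*(-6 + 10) = 72 + 73*4 = 72 + 292 = 364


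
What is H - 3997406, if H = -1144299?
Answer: -5141705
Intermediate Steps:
H - 3997406 = -1144299 - 3997406 = -5141705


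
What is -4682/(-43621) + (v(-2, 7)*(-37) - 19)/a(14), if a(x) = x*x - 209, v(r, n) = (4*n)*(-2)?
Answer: -89493047/567073 ≈ -157.82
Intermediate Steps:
v(r, n) = -8*n
a(x) = -209 + x² (a(x) = x² - 209 = -209 + x²)
-4682/(-43621) + (v(-2, 7)*(-37) - 19)/a(14) = -4682/(-43621) + (-8*7*(-37) - 19)/(-209 + 14²) = -4682*(-1/43621) + (-56*(-37) - 19)/(-209 + 196) = 4682/43621 + (2072 - 19)/(-13) = 4682/43621 + 2053*(-1/13) = 4682/43621 - 2053/13 = -89493047/567073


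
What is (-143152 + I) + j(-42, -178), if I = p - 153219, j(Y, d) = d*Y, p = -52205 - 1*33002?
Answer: -374102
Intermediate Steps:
p = -85207 (p = -52205 - 33002 = -85207)
j(Y, d) = Y*d
I = -238426 (I = -85207 - 153219 = -238426)
(-143152 + I) + j(-42, -178) = (-143152 - 238426) - 42*(-178) = -381578 + 7476 = -374102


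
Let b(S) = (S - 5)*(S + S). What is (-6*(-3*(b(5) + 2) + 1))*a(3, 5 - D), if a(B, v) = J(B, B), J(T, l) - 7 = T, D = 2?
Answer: 300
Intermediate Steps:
J(T, l) = 7 + T
b(S) = 2*S*(-5 + S) (b(S) = (-5 + S)*(2*S) = 2*S*(-5 + S))
a(B, v) = 7 + B
(-6*(-3*(b(5) + 2) + 1))*a(3, 5 - D) = (-6*(-3*(2*5*(-5 + 5) + 2) + 1))*(7 + 3) = -6*(-3*(2*5*0 + 2) + 1)*10 = -6*(-3*(0 + 2) + 1)*10 = -6*(-3*2 + 1)*10 = -6*(-6 + 1)*10 = -6*(-5)*10 = 30*10 = 300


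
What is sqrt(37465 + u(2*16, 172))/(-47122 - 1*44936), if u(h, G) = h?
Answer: -sqrt(37497)/92058 ≈ -0.0021035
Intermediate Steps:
sqrt(37465 + u(2*16, 172))/(-47122 - 1*44936) = sqrt(37465 + 2*16)/(-47122 - 1*44936) = sqrt(37465 + 32)/(-47122 - 44936) = sqrt(37497)/(-92058) = sqrt(37497)*(-1/92058) = -sqrt(37497)/92058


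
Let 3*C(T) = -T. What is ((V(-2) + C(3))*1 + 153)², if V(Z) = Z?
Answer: 22500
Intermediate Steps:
C(T) = -T/3 (C(T) = (-T)/3 = -T/3)
((V(-2) + C(3))*1 + 153)² = ((-2 - ⅓*3)*1 + 153)² = ((-2 - 1)*1 + 153)² = (-3*1 + 153)² = (-3 + 153)² = 150² = 22500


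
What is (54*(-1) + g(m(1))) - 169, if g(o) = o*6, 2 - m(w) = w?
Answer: -217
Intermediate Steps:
m(w) = 2 - w
g(o) = 6*o
(54*(-1) + g(m(1))) - 169 = (54*(-1) + 6*(2 - 1*1)) - 169 = (-54 + 6*(2 - 1)) - 169 = (-54 + 6*1) - 169 = (-54 + 6) - 169 = -48 - 169 = -217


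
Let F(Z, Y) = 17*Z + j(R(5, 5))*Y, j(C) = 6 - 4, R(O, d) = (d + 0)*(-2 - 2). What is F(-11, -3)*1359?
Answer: -262287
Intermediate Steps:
R(O, d) = -4*d (R(O, d) = d*(-4) = -4*d)
j(C) = 2
F(Z, Y) = 2*Y + 17*Z (F(Z, Y) = 17*Z + 2*Y = 2*Y + 17*Z)
F(-11, -3)*1359 = (2*(-3) + 17*(-11))*1359 = (-6 - 187)*1359 = -193*1359 = -262287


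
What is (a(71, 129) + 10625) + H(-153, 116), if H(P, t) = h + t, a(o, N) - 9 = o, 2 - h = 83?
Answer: 10740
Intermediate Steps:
h = -81 (h = 2 - 1*83 = 2 - 83 = -81)
a(o, N) = 9 + o
H(P, t) = -81 + t
(a(71, 129) + 10625) + H(-153, 116) = ((9 + 71) + 10625) + (-81 + 116) = (80 + 10625) + 35 = 10705 + 35 = 10740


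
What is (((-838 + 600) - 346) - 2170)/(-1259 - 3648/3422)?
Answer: 4712094/2155973 ≈ 2.1856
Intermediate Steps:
(((-838 + 600) - 346) - 2170)/(-1259 - 3648/3422) = ((-238 - 346) - 2170)/(-1259 - 3648*1/3422) = (-584 - 2170)/(-1259 - 1824/1711) = -2754/(-2155973/1711) = -2754*(-1711/2155973) = 4712094/2155973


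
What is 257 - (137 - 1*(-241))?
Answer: -121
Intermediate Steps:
257 - (137 - 1*(-241)) = 257 - (137 + 241) = 257 - 1*378 = 257 - 378 = -121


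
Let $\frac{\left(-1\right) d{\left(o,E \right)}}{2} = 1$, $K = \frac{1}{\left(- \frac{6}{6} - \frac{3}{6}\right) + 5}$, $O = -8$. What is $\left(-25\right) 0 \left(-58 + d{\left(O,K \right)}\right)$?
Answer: $0$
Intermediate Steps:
$K = \frac{2}{7}$ ($K = \frac{1}{\left(\left(-6\right) \frac{1}{6} - \frac{1}{2}\right) + 5} = \frac{1}{\left(-1 - \frac{1}{2}\right) + 5} = \frac{1}{- \frac{3}{2} + 5} = \frac{1}{\frac{7}{2}} = \frac{2}{7} \approx 0.28571$)
$d{\left(o,E \right)} = -2$ ($d{\left(o,E \right)} = \left(-2\right) 1 = -2$)
$\left(-25\right) 0 \left(-58 + d{\left(O,K \right)}\right) = \left(-25\right) 0 \left(-58 - 2\right) = 0 \left(-60\right) = 0$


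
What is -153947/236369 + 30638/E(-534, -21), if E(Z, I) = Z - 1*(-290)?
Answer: -3639718245/28837018 ≈ -126.22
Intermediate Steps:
E(Z, I) = 290 + Z (E(Z, I) = Z + 290 = 290 + Z)
-153947/236369 + 30638/E(-534, -21) = -153947/236369 + 30638/(290 - 534) = -153947*1/236369 + 30638/(-244) = -153947/236369 + 30638*(-1/244) = -153947/236369 - 15319/122 = -3639718245/28837018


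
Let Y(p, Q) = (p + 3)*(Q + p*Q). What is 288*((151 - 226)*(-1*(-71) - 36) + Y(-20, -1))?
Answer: -849024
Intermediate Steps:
Y(p, Q) = (3 + p)*(Q + Q*p)
288*((151 - 226)*(-1*(-71) - 36) + Y(-20, -1)) = 288*((151 - 226)*(-1*(-71) - 36) - (3 + (-20)² + 4*(-20))) = 288*(-75*(71 - 36) - (3 + 400 - 80)) = 288*(-75*35 - 1*323) = 288*(-2625 - 323) = 288*(-2948) = -849024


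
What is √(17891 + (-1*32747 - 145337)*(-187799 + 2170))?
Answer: √33057572727 ≈ 1.8182e+5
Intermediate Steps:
√(17891 + (-1*32747 - 145337)*(-187799 + 2170)) = √(17891 + (-32747 - 145337)*(-185629)) = √(17891 - 178084*(-185629)) = √(17891 + 33057554836) = √33057572727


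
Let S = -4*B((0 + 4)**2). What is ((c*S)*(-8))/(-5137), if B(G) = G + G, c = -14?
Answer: 14336/5137 ≈ 2.7907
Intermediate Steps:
B(G) = 2*G
S = -128 (S = -8*(0 + 4)**2 = -8*4**2 = -8*16 = -4*32 = -128)
((c*S)*(-8))/(-5137) = (-14*(-128)*(-8))/(-5137) = (1792*(-8))*(-1/5137) = -14336*(-1/5137) = 14336/5137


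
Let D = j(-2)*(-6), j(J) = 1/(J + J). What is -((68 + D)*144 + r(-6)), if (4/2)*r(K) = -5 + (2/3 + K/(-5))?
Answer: -300193/30 ≈ -10006.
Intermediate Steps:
j(J) = 1/(2*J)
r(K) = -13/6 - K/10 (r(K) = (-5 + (2/3 + K/(-5)))/2 = (-5 + (2*(⅓) + K*(-⅕)))/2 = (-5 + (⅔ - K/5))/2 = (-13/3 - K/5)/2 = -13/6 - K/10)
D = 3/2 (D = ((½)/(-2))*(-6) = ((½)*(-½))*(-6) = -¼*(-6) = 3/2 ≈ 1.5000)
-((68 + D)*144 + r(-6)) = -((68 + 3/2)*144 + (-13/6 - ⅒*(-6))) = -((139/2)*144 + (-13/6 + ⅗)) = -(10008 - 47/30) = -1*300193/30 = -300193/30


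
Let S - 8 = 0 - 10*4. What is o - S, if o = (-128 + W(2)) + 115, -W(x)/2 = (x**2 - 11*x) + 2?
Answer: 51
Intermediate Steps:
W(x) = -4 - 2*x**2 + 22*x (W(x) = -2*((x**2 - 11*x) + 2) = -2*(2 + x**2 - 11*x) = -4 - 2*x**2 + 22*x)
S = -32 (S = 8 + (0 - 10*4) = 8 + (0 - 40) = 8 - 40 = -32)
o = 19 (o = (-128 + (-4 - 2*2**2 + 22*2)) + 115 = (-128 + (-4 - 2*4 + 44)) + 115 = (-128 + (-4 - 8 + 44)) + 115 = (-128 + 32) + 115 = -96 + 115 = 19)
o - S = 19 - 1*(-32) = 19 + 32 = 51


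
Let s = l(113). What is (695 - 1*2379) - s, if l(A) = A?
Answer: -1797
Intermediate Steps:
s = 113
(695 - 1*2379) - s = (695 - 1*2379) - 1*113 = (695 - 2379) - 113 = -1684 - 113 = -1797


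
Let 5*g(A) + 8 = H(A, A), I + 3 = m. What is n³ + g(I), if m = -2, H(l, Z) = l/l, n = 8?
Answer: 2553/5 ≈ 510.60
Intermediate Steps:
H(l, Z) = 1
I = -5 (I = -3 - 2 = -5)
g(A) = -7/5 (g(A) = -8/5 + (⅕)*1 = -8/5 + ⅕ = -7/5)
n³ + g(I) = 8³ - 7/5 = 512 - 7/5 = 2553/5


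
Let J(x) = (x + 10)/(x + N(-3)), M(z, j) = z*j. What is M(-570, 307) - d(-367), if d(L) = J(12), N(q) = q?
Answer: -1574932/9 ≈ -1.7499e+5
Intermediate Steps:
M(z, j) = j*z
J(x) = (10 + x)/(-3 + x) (J(x) = (x + 10)/(x - 3) = (10 + x)/(-3 + x))
d(L) = 22/9 (d(L) = (10 + 12)/(-3 + 12) = 22/9)
M(-570, 307) - d(-367) = 307*(-570) - 1*22/9 = -174990 - 22/9 = -1574932/9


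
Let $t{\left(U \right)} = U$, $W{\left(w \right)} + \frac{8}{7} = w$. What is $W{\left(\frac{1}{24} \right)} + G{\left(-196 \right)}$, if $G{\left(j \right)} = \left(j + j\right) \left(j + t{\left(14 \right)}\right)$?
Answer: $\frac{11985607}{168} \approx 71343.0$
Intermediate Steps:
$W{\left(w \right)} = - \frac{8}{7} + w$
$G{\left(j \right)} = 2 j \left(14 + j\right)$ ($G{\left(j \right)} = \left(j + j\right) \left(j + 14\right) = 2 j \left(14 + j\right)$)
$W{\left(\frac{1}{24} \right)} + G{\left(-196 \right)} = \left(- \frac{8}{7} + \frac{1}{24}\right) + 2 \left(-196\right) \left(14 - 196\right) = \left(- \frac{8}{7} + \frac{1}{24}\right) + 2 \left(-196\right) \left(-182\right) = - \frac{185}{168} + 71344 = \frac{11985607}{168}$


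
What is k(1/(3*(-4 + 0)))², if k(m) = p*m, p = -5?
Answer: 25/144 ≈ 0.17361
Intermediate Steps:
k(m) = -5*m
k(1/(3*(-4 + 0)))² = (-5*1/(3*(-4 + 0)))² = (-5/(3*(-4)))² = (-5/(-12))² = (-5*(-1/12))² = (5/12)² = 25/144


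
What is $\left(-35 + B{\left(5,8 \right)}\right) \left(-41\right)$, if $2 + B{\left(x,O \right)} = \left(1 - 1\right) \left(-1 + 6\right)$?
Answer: $1517$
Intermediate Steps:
$B{\left(x,O \right)} = -2$ ($B{\left(x,O \right)} = -2 + \left(1 - 1\right) \left(-1 + 6\right) = -2 + 0 \cdot 5 = -2 + 0 = -2$)
$\left(-35 + B{\left(5,8 \right)}\right) \left(-41\right) = \left(-35 - 2\right) \left(-41\right) = \left(-37\right) \left(-41\right) = 1517$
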